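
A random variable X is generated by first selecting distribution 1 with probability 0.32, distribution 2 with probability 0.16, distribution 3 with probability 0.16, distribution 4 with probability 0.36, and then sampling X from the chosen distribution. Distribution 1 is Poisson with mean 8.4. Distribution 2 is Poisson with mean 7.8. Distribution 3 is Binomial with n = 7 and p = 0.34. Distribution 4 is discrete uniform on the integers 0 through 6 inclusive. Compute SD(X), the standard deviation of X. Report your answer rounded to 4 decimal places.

3.6002

Per component, 1: μ=8.4, E[X²]=78.96; 2: μ=7.8, E[X²]=68.64; 3: μ=2.38, E[X²]=7.2352; 4: μ=3, E[X²]=13.
E[X] = 0.32·8.4 + 0.16·7.8 + 0.16·2.38 + 0.36·3 = 5.3968.
E[X²] = 0.32·78.96 + 0.16·68.64 + 0.16·7.2352 + 0.36·13 = 42.0872.
Var(X) = E[X²] − (E[X])² = 42.0872 − 29.1255 = 12.9618.
SD(X) = √12.9618 = 3.60025.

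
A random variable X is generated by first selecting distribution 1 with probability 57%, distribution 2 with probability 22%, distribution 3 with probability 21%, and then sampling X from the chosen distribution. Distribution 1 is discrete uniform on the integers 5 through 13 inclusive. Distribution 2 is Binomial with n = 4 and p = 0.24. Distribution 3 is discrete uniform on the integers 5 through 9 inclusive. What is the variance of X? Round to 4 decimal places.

Per component, 1: μ=9, E[X²]=87.6667; 2: μ=0.96, E[X²]=1.6512; 3: μ=7, E[X²]=51.
E[X] = 0.57·9 + 0.22·0.96 + 0.21·7 = 6.8112.
E[X²] = 0.57·87.6667 + 0.22·1.6512 + 0.21·51 = 61.0433.
Var(X) = E[X²] − (E[X])² = 61.0433 − 46.3924 = 14.6508.

14.6508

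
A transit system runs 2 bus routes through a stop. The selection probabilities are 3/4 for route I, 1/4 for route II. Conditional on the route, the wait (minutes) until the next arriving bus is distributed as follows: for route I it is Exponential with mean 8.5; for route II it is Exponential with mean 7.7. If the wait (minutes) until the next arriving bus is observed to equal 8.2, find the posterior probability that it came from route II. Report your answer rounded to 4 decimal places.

0.2497

Likelihoods f(8.2 | ·): I: 0.0448347; II: 0.0447728.
Posterior ∝ prior × likelihood. Numerator for II: 0.25·0.0447728 = 0.0111932.
Normalizing constant: 0.75·0.0448347 + 0.25·0.0447728 = 0.0448192.
P(II | observation) = 0.0111932 / 0.0448192 = 0.249741.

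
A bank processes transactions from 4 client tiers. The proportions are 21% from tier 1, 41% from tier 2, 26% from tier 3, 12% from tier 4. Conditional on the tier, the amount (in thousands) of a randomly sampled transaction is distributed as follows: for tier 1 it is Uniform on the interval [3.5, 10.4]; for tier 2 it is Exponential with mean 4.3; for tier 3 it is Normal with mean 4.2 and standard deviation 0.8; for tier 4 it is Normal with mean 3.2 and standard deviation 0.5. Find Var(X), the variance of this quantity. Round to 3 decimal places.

10.074

Per component, 1: μ=6.95, E[X²]=52.27; 2: μ=4.3, E[X²]=36.98; 3: μ=4.2, E[X²]=18.28; 4: μ=3.2, E[X²]=10.49.
E[X] = 0.21·6.95 + 0.41·4.3 + 0.26·4.2 + 0.12·3.2 = 4.6985.
E[X²] = 0.21·52.27 + 0.41·36.98 + 0.26·18.28 + 0.12·10.49 = 32.1501.
Var(X) = E[X²] − (E[X])² = 32.1501 − 22.0759 = 10.0742.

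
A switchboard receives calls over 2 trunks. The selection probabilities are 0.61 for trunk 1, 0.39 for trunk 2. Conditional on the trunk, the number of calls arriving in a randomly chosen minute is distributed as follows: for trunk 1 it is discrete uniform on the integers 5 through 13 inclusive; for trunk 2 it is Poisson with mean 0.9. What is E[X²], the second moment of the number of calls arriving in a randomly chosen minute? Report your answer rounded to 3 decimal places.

For each component E[X²] = Var + (mean)², giving 1: 87.6667; 2: 1.71.
Overall E[X²] = 0.61·87.6667 + 0.39·1.71 = 54.1436.

54.144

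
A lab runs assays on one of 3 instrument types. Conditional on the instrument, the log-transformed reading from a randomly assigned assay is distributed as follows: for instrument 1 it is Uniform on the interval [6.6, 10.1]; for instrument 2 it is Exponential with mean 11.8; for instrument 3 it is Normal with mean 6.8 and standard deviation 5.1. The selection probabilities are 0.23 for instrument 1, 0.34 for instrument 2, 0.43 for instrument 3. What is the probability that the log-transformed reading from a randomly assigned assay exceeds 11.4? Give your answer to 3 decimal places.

0.208

Conditional on each instrument, P(X > 11.4): 1: 0; 2: 0.380564; 3: 0.183539.
By total probability, P(X > 11.4) = 0.23·0 + 0.34·0.380564 + 0.43·0.183539 = 0.208313.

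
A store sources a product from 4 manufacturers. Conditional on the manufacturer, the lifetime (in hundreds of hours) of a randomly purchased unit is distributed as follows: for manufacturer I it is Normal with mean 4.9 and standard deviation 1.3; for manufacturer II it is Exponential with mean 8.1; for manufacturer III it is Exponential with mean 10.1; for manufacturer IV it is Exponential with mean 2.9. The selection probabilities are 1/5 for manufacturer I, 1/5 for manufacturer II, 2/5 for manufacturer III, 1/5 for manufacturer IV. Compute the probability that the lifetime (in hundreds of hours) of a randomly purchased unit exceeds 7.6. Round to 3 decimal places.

0.285

Conditional on each manufacturer, P(X > 7.6): I: 0.0189043; II: 0.391304; III: 0.471199; IV: 0.0727527.
By total probability, P(X > 7.6) = 0.2·0.0189043 + 0.2·0.391304 + 0.4·0.471199 + 0.2·0.0727527 = 0.285072.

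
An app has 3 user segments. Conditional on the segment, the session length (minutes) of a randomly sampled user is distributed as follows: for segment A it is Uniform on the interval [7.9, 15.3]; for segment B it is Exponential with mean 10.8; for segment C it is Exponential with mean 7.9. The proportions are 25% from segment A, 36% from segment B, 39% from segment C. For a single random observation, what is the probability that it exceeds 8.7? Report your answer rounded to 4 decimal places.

0.5135

Conditional on each segment, P(X > 8.7): A: 0.891892; B: 0.44684; C: 0.33245.
By total probability, P(X > 8.7) = 0.25·0.891892 + 0.36·0.44684 + 0.39·0.33245 = 0.513491.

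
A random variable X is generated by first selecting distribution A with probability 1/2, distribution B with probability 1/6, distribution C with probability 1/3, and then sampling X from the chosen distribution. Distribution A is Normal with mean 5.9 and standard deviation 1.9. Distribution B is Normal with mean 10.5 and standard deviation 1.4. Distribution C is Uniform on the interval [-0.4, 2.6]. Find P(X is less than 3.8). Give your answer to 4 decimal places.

Conditional on each component, P(X < 3.8): A: 0.134523; B: 8.51901e-07; C: 1.
By total probability, P(X < 3.8) = 0.5·0.134523 + 0.166667·8.51901e-07 + 0.333333·1 = 0.400595.

0.4006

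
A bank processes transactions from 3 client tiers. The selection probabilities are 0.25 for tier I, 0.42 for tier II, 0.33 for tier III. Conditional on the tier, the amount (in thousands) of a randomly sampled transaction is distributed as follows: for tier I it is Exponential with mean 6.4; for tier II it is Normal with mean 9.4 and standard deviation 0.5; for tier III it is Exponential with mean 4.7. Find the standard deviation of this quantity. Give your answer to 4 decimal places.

Per component, I: μ=6.4, E[X²]=81.92; II: μ=9.4, E[X²]=88.61; III: μ=4.7, E[X²]=44.18.
E[X] = 0.25·6.4 + 0.42·9.4 + 0.33·4.7 = 7.099.
E[X²] = 0.25·81.92 + 0.42·88.61 + 0.33·44.18 = 72.2756.
Var(X) = E[X²] − (E[X])² = 72.2756 − 50.3958 = 21.8798.
SD(X) = √21.8798 = 4.67758.

4.6776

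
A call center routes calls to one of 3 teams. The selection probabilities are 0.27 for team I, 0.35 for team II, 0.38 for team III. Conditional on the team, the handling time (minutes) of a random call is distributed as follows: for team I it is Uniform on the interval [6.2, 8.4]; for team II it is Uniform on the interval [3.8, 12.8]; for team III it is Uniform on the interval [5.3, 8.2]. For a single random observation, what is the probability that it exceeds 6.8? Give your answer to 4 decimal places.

0.6131

Conditional on each team, P(X > 6.8): I: 0.727273; II: 0.666667; III: 0.482759.
By total probability, P(X > 6.8) = 0.27·0.727273 + 0.35·0.666667 + 0.38·0.482759 = 0.613145.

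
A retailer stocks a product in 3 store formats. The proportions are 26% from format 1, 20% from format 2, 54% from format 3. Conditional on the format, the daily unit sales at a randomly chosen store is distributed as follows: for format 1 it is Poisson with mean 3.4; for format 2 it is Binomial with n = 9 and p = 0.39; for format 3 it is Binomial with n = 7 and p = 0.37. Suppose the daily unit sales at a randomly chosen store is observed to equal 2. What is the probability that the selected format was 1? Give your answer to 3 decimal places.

Likelihoods P(X=2 | ·): 1: 0.192898; 2: 0.172084; 3: 0.285316.
Posterior ∝ prior × likelihood. Numerator for 1: 0.26·0.192898 = 0.0501534.
Normalizing constant: 0.26·0.192898 + 0.2·0.172084 + 0.54·0.285316 = 0.238641.
P(1 | observation) = 0.0501534 / 0.238641 = 0.210163.

0.210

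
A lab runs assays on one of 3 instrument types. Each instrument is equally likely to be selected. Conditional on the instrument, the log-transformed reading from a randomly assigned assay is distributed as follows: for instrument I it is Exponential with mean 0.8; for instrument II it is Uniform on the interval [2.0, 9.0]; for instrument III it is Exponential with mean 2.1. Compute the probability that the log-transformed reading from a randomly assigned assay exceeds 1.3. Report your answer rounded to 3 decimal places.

Conditional on each instrument, P(X > 1.3): I: 0.196912; II: 1; III: 0.538457.
By total probability, P(X > 1.3) = 0.333333·0.196912 + 0.333333·1 + 0.333333·0.538457 = 0.578456.

0.578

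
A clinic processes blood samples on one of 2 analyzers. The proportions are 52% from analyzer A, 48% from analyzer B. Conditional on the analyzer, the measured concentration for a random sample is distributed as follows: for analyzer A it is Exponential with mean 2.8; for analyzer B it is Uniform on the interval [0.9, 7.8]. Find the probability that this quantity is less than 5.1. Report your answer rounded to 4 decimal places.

Conditional on each analyzer, P(X < 5.1): A: 0.838206; B: 0.608696.
By total probability, P(X < 5.1) = 0.52·0.838206 + 0.48·0.608696 = 0.728041.

0.7280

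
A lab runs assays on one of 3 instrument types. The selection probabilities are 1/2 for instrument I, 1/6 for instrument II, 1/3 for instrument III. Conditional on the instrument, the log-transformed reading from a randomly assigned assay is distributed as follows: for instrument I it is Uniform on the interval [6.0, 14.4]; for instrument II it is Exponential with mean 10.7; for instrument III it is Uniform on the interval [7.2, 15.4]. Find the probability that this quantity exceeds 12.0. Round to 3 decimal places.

0.335

Conditional on each instrument, P(X > 12.0): I: 0.285714; II: 0.325792; III: 0.414634.
By total probability, P(X > 12.0) = 0.5·0.285714 + 0.166667·0.325792 + 0.333333·0.414634 = 0.335367.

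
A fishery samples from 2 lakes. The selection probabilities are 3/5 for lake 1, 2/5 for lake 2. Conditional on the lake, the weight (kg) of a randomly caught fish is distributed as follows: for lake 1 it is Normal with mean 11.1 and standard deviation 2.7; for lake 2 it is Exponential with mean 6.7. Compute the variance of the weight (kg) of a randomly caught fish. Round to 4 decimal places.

26.9764

Per component, 1: μ=11.1, E[X²]=130.5; 2: μ=6.7, E[X²]=89.78.
E[X] = 0.6·11.1 + 0.4·6.7 = 9.34.
E[X²] = 0.6·130.5 + 0.4·89.78 = 114.212.
Var(X) = E[X²] − (E[X])² = 114.212 − 87.2356 = 26.9764.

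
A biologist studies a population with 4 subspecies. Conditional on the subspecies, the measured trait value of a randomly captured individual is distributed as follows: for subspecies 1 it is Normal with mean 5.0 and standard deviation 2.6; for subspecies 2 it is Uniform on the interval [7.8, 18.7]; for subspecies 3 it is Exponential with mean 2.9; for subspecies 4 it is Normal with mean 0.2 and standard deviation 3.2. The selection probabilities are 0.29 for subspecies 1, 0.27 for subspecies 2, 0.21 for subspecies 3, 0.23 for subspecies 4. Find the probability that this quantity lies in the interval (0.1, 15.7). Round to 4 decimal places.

0.7969

Conditional on each subspecies, P(0.1 < X < 15.7): 1: 0.97024; 2: 0.724771; 3: 0.96165; 4: 0.512464.
By total probability, P(0.1 < X < 15.7) = 0.29·0.97024 + 0.27·0.724771 + 0.21·0.96165 + 0.23·0.512464 = 0.796871.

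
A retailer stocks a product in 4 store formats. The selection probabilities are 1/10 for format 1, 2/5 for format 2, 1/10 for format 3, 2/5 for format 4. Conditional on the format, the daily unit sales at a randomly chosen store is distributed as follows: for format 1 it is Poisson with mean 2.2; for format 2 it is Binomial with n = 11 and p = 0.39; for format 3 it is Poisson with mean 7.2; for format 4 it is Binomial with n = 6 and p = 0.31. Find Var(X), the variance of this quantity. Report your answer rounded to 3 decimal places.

Per component, 1: μ=2.2, E[X²]=7.04; 2: μ=4.29, E[X²]=21.021; 3: μ=7.2, E[X²]=59.04; 4: μ=1.86, E[X²]=4.743.
E[X] = 0.1·2.2 + 0.4·4.29 + 0.1·7.2 + 0.4·1.86 = 3.4.
E[X²] = 0.1·7.04 + 0.4·21.021 + 0.1·59.04 + 0.4·4.743 = 16.9136.
Var(X) = E[X²] − (E[X])² = 16.9136 − 11.56 = 5.3536.

5.354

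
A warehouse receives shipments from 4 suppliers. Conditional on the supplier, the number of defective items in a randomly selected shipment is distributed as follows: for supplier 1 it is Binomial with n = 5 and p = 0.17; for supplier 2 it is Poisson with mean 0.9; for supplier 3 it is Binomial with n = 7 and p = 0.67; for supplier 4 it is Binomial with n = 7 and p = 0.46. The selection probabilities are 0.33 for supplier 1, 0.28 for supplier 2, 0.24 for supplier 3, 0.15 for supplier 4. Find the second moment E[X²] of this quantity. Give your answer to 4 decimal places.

For each component E[X²] = Var + (mean)², giving 1: 1.428; 2: 1.71; 3: 23.5438; 4: 12.1072.
Overall E[X²] = 0.33·1.428 + 0.28·1.71 + 0.24·23.5438 + 0.15·12.1072 = 8.41663.

8.4166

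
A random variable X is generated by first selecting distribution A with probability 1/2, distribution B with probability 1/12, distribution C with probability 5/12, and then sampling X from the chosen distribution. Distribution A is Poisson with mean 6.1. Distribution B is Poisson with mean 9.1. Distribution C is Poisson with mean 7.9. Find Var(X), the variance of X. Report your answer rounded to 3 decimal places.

8.200

Per component, A: μ=6.1, E[X²]=43.31; B: μ=9.1, E[X²]=91.91; C: μ=7.9, E[X²]=70.31.
E[X] = 0.5·6.1 + 0.0833333·9.1 + 0.416667·7.9 = 7.1.
E[X²] = 0.5·43.31 + 0.0833333·91.91 + 0.416667·70.31 = 58.61.
Var(X) = E[X²] − (E[X])² = 58.61 − 50.41 = 8.2.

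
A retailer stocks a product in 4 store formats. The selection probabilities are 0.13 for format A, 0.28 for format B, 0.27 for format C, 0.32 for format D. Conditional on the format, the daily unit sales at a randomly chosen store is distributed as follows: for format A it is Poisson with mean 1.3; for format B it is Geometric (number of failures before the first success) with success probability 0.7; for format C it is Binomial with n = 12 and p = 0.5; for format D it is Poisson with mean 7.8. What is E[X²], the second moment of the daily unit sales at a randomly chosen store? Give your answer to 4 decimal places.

33.1064

For each component E[X²] = Var + (mean)², giving A: 2.99; B: 0.795918; C: 39; D: 68.64.
Overall E[X²] = 0.13·2.99 + 0.28·0.795918 + 0.27·39 + 0.32·68.64 = 33.1064.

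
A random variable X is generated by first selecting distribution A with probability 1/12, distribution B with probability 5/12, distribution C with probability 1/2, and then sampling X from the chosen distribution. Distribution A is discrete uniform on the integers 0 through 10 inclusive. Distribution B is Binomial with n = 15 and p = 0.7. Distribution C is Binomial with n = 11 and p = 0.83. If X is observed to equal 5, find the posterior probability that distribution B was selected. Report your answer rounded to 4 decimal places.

Likelihoods P(X=5 | ·): A: 0.0909091; B: 0.00298029; C: 0.00439264.
Posterior ∝ prior × likelihood. Numerator for B: 0.416667·0.00298029 = 0.00124179.
Normalizing constant: 0.0833333·0.0909091 + 0.416667·0.00298029 + 0.5·0.00439264 = 0.0110139.
P(B | observation) = 0.00124179 / 0.0110139 = 0.112748.

0.1127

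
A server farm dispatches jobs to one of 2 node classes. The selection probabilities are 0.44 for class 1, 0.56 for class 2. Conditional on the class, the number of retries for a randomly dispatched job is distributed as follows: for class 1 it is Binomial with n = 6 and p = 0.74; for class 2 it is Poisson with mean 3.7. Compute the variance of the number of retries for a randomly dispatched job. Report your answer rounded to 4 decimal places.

Per component, 1: μ=4.44, E[X²]=20.868; 2: μ=3.7, E[X²]=17.39.
E[X] = 0.44·4.44 + 0.56·3.7 = 4.0256.
E[X²] = 0.44·20.868 + 0.56·17.39 = 18.9203.
Var(X) = E[X²] − (E[X])² = 18.9203 − 16.2055 = 2.71486.

2.7149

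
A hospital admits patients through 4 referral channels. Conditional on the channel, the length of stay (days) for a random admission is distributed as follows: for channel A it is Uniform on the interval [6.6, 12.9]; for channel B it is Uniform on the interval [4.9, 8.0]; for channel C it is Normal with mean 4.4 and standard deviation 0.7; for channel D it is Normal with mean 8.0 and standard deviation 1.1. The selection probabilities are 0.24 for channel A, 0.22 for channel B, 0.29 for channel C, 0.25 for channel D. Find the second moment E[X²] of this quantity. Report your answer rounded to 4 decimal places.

54.9965

For each component E[X²] = Var + (mean)², giving A: 98.37; B: 42.4033; C: 19.85; D: 65.21.
Overall E[X²] = 0.24·98.37 + 0.22·42.4033 + 0.29·19.85 + 0.25·65.21 = 54.9965.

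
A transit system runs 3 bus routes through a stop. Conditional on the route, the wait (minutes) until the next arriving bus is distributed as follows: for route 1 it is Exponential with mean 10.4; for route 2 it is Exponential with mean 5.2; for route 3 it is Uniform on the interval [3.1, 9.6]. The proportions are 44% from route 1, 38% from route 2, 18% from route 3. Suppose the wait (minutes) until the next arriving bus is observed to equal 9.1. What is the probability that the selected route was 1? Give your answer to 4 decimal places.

Likelihoods f(9.1 | ·): 1: 0.0400829; 2: 0.0334181; 3: 0.153846.
Posterior ∝ prior × likelihood. Numerator for 1: 0.44·0.0400829 = 0.0176365.
Normalizing constant: 0.44·0.0400829 + 0.38·0.0334181 + 0.18·0.153846 = 0.0580276.
P(1 | observation) = 0.0176365 / 0.0580276 = 0.303932.

0.3039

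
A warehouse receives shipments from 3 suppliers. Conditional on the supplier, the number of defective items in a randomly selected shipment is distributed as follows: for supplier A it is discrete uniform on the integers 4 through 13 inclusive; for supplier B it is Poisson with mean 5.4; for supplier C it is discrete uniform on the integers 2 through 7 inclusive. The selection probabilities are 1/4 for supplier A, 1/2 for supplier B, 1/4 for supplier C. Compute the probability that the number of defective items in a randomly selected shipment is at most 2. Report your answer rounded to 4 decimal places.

0.0890

Conditional on each supplier, P(X ≤ 2): A: 0; B: 0.0947579; C: 0.166667.
By total probability, P(X ≤ 2) = 0.25·0 + 0.5·0.0947579 + 0.25·0.166667 = 0.0890456.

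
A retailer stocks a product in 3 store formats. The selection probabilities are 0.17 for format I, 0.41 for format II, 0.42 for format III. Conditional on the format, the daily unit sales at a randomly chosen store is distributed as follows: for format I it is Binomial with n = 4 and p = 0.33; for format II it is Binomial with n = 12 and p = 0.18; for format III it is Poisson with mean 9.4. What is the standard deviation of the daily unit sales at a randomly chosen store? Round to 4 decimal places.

4.3083

Per component, I: μ=1.32, E[X²]=2.6268; II: μ=2.16, E[X²]=6.4368; III: μ=9.4, E[X²]=97.76.
E[X] = 0.17·1.32 + 0.41·2.16 + 0.42·9.4 = 5.058.
E[X²] = 0.17·2.6268 + 0.41·6.4368 + 0.42·97.76 = 44.1448.
Var(X) = E[X²] − (E[X])² = 44.1448 − 25.5834 = 18.5615.
SD(X) = √18.5615 = 4.3083.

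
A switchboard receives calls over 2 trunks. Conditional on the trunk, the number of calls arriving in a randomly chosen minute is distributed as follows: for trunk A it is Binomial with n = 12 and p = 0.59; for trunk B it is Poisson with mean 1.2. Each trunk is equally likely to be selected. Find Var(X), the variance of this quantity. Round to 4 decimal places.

10.6950

Per component, A: μ=7.08, E[X²]=53.0292; B: μ=1.2, E[X²]=2.64.
E[X] = 0.5·7.08 + 0.5·1.2 = 4.14.
E[X²] = 0.5·53.0292 + 0.5·2.64 = 27.8346.
Var(X) = E[X²] − (E[X])² = 27.8346 − 17.1396 = 10.695.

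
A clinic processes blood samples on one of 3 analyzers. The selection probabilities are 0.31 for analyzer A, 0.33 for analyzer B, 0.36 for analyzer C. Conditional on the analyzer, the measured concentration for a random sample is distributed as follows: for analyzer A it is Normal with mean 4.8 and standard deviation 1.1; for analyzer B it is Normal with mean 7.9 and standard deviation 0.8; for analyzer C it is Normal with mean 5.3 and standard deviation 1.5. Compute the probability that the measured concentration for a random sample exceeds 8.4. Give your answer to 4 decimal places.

Conditional on each analyzer, P(X > 8.4): A: 0.000532576; B: 0.265986; C: 0.0193828.
By total probability, P(X > 8.4) = 0.31·0.000532576 + 0.33·0.265986 + 0.36·0.0193828 = 0.0949181.

0.0949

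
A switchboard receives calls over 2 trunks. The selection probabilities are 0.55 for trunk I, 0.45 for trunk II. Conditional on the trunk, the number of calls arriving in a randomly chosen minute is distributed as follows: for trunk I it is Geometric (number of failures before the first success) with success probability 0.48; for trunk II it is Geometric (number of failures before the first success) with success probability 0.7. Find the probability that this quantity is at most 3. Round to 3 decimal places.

Conditional on each trunk, P(X ≤ 3): I: 0.926884; II: 0.9919.
By total probability, P(X ≤ 3) = 0.55·0.926884 + 0.45·0.9919 = 0.956141.

0.956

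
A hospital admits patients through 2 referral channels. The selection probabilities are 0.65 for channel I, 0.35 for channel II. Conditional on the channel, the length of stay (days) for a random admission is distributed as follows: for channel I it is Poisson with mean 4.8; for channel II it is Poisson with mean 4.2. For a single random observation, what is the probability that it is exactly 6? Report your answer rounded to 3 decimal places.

Conditional on each channel, P(X = 6): I: 0.139798; II: 0.114321.
By total probability, P(X = 6) = 0.65·0.139798 + 0.35·0.114321 = 0.130881.

0.131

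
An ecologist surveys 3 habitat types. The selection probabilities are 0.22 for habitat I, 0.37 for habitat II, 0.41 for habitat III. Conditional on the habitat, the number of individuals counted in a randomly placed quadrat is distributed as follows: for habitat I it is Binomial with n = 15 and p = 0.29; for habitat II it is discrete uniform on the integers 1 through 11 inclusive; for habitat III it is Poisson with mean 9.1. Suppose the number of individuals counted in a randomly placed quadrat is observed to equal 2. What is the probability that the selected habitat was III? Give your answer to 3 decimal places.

Likelihoods P(X=2 | ·): I: 0.102883; II: 0.0909091; III: 0.00462352.
Posterior ∝ prior × likelihood. Numerator for III: 0.41·0.00462352 = 0.00189564.
Normalizing constant: 0.22·0.102883 + 0.37·0.0909091 + 0.41·0.00462352 = 0.0581663.
P(III | observation) = 0.00189564 / 0.0581663 = 0.0325901.

0.033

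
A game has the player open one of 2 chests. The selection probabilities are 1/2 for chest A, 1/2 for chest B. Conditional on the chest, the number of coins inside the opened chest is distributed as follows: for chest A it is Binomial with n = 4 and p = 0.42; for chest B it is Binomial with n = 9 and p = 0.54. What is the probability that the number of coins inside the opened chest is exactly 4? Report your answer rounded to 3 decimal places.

Conditional on each chest, P(X = 4): A: 0.031117; B: 0.220666.
By total probability, P(X = 4) = 0.5·0.031117 + 0.5·0.220666 = 0.125891.

0.126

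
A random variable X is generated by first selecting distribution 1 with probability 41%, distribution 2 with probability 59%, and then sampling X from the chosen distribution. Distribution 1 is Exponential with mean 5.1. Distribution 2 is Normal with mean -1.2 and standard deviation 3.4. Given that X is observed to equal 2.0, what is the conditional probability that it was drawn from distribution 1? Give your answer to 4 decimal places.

Likelihoods f(2.0 | ·): 1: 0.13247; 2: 0.0753493.
Posterior ∝ prior × likelihood. Numerator for 1: 0.41·0.13247 = 0.0543128.
Normalizing constant: 0.41·0.13247 + 0.59·0.0753493 = 0.0987689.
P(1 | observation) = 0.0543128 / 0.0987689 = 0.549898.

0.5499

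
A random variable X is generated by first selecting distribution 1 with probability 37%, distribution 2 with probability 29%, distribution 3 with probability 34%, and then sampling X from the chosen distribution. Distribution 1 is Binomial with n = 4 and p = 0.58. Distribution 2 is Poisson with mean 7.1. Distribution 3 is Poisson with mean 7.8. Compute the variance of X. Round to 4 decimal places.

11.3493

Per component, 1: μ=2.32, E[X²]=6.3568; 2: μ=7.1, E[X²]=57.51; 3: μ=7.8, E[X²]=68.64.
E[X] = 0.37·2.32 + 0.29·7.1 + 0.34·7.8 = 5.5694.
E[X²] = 0.37·6.3568 + 0.29·57.51 + 0.34·68.64 = 42.3675.
Var(X) = E[X²] − (E[X])² = 42.3675 − 31.0182 = 11.3493.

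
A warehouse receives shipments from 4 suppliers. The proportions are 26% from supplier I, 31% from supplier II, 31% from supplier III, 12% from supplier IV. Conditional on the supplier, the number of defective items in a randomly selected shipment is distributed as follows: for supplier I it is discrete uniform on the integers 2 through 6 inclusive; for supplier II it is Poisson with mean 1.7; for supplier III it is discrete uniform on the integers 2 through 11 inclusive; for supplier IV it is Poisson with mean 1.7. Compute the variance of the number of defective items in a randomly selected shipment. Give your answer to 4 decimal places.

7.9749

Per component, I: μ=4, E[X²]=18; II: μ=1.7, E[X²]=4.59; III: μ=6.5, E[X²]=50.5; IV: μ=1.7, E[X²]=4.59.
E[X] = 0.26·4 + 0.31·1.7 + 0.31·6.5 + 0.12·1.7 = 3.786.
E[X²] = 0.26·18 + 0.31·4.59 + 0.31·50.5 + 0.12·4.59 = 22.3087.
Var(X) = E[X²] − (E[X])² = 22.3087 − 14.3338 = 7.9749.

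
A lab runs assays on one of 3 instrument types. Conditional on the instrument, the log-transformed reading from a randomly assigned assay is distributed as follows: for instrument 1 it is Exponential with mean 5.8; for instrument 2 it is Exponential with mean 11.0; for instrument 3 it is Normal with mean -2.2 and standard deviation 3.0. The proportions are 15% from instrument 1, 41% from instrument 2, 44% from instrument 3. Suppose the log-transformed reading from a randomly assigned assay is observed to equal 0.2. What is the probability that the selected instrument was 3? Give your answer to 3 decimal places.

0.408

Likelihoods f(0.2 | ·): 1: 0.16657; 2: 0.0892711; 3: 0.0965639.
Posterior ∝ prior × likelihood. Numerator for 3: 0.44·0.0965639 = 0.0424881.
Normalizing constant: 0.15·0.16657 + 0.41·0.0892711 + 0.44·0.0965639 = 0.104075.
P(3 | observation) = 0.0424881 / 0.104075 = 0.408246.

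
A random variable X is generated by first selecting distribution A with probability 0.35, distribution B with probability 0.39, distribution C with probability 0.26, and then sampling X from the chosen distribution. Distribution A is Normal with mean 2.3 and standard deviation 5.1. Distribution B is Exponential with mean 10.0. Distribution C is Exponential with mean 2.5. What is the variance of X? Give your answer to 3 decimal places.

63.529

Per component, A: μ=2.3, E[X²]=31.3; B: μ=10, E[X²]=200; C: μ=2.5, E[X²]=12.5.
E[X] = 0.35·2.3 + 0.39·10 + 0.26·2.5 = 5.355.
E[X²] = 0.35·31.3 + 0.39·200 + 0.26·12.5 = 92.205.
Var(X) = E[X²] − (E[X])² = 92.205 − 28.676 = 63.529.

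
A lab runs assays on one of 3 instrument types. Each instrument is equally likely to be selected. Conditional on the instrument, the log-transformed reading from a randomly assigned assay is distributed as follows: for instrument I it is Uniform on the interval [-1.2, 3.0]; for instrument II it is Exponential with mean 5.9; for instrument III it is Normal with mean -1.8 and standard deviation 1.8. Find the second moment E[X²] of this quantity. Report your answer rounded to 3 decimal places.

For each component E[X²] = Var + (mean)², giving I: 2.28; II: 69.62; III: 6.48.
Overall E[X²] = 0.333333·2.28 + 0.333333·69.62 + 0.333333·6.48 = 26.1267.

26.127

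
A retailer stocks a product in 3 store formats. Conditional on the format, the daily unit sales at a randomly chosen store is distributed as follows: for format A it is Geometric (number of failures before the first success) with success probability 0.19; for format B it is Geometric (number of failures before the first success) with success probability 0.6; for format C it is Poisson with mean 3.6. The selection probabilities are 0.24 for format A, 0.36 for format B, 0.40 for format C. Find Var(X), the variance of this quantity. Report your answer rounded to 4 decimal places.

9.6239

Per component, A: μ=4.26316, E[X²]=40.6122; B: μ=0.666667, E[X²]=1.55556; C: μ=3.6, E[X²]=16.56.
E[X] = 0.24·4.26316 + 0.36·0.666667 + 0.4·3.6 = 2.70316.
E[X²] = 0.24·40.6122 + 0.36·1.55556 + 0.4·16.56 = 16.9309.
Var(X) = E[X²] − (E[X])² = 16.9309 − 7.30706 = 9.62386.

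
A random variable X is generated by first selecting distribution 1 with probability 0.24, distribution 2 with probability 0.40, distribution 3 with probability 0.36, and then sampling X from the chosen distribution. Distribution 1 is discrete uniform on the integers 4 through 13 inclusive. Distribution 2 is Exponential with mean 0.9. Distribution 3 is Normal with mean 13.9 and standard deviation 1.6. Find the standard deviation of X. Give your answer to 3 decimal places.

5.969

Per component, 1: μ=8.5, E[X²]=80.5; 2: μ=0.9, E[X²]=1.62; 3: μ=13.9, E[X²]=195.77.
E[X] = 0.24·8.5 + 0.4·0.9 + 0.36·13.9 = 7.404.
E[X²] = 0.24·80.5 + 0.4·1.62 + 0.36·195.77 = 90.4452.
Var(X) = E[X²] − (E[X])² = 90.4452 − 54.8192 = 35.626.
SD(X) = √35.626 = 5.96875.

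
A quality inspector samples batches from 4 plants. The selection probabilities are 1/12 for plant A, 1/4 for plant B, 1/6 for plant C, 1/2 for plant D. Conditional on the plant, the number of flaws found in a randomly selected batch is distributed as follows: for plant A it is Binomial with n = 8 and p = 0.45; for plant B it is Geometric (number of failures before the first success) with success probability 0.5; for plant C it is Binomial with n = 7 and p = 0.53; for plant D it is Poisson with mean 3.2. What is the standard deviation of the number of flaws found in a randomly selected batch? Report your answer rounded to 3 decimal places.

Per component, A: μ=3.6, E[X²]=14.94; B: μ=1, E[X²]=3; C: μ=3.71, E[X²]=15.5078; D: μ=3.2, E[X²]=13.44.
E[X] = 0.0833333·3.6 + 0.25·1 + 0.166667·3.71 + 0.5·3.2 = 2.76833.
E[X²] = 0.0833333·14.94 + 0.25·3 + 0.166667·15.5078 + 0.5·13.44 = 11.2996.
Var(X) = E[X²] − (E[X])² = 11.2996 − 7.66367 = 3.63596.
SD(X) = √3.63596 = 1.90682.

1.907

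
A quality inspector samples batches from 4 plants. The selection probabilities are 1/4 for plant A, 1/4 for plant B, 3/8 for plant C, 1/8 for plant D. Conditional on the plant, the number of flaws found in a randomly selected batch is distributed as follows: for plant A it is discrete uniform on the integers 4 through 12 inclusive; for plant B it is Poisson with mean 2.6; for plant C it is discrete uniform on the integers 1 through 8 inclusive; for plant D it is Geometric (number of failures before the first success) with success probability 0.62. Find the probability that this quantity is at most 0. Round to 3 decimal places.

0.096

Conditional on each plant, P(X ≤ 0): A: 0; B: 0.0742736; C: 0; D: 0.62.
By total probability, P(X ≤ 0) = 0.25·0 + 0.25·0.0742736 + 0.375·0 + 0.125·0.62 = 0.0960684.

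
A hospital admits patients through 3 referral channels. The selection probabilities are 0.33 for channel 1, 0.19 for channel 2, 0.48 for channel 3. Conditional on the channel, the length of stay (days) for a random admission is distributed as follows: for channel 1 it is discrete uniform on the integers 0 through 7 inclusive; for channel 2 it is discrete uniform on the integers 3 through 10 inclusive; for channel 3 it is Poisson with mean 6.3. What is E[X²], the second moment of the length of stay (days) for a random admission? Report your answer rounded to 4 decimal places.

36.8752

For each component E[X²] = Var + (mean)², giving 1: 17.5; 2: 47.5; 3: 45.99.
Overall E[X²] = 0.33·17.5 + 0.19·47.5 + 0.48·45.99 = 36.8752.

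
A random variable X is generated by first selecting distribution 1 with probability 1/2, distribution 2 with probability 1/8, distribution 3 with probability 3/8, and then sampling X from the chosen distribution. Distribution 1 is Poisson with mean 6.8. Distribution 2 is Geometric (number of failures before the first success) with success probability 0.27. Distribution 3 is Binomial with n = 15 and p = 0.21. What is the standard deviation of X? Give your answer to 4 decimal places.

Per component, 1: μ=6.8, E[X²]=53.04; 2: μ=2.7037, E[X²]=17.3237; 3: μ=3.15, E[X²]=12.411.
E[X] = 0.5·6.8 + 0.125·2.7037 + 0.375·3.15 = 4.91921.
E[X²] = 0.5·53.04 + 0.125·17.3237 + 0.375·12.411 = 33.3396.
Var(X) = E[X²] − (E[X])² = 33.3396 − 24.1987 = 9.14094.
SD(X) = √9.14094 = 3.0234.

3.0234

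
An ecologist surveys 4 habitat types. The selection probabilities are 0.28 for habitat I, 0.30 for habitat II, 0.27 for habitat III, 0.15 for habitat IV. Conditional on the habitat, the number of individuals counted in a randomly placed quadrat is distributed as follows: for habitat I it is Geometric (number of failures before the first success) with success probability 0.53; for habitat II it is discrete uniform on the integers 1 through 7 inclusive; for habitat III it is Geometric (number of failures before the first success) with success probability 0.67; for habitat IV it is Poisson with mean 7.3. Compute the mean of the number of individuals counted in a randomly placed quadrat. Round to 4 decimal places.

Component means — I: 0.886792; II: 4; III: 0.492537; IV: 7.3.
E[X] = 0.28·0.886792 + 0.3·4 + 0.27·0.492537 + 0.15·7.3 = 2.67629.

2.6763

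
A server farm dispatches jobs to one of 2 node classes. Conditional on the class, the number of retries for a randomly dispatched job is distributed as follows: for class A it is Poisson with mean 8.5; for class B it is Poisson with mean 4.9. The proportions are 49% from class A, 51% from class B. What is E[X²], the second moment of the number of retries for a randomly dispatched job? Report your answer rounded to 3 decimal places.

54.312

For each component E[X²] = Var + (mean)², giving A: 80.75; B: 28.91.
Overall E[X²] = 0.49·80.75 + 0.51·28.91 = 54.3116.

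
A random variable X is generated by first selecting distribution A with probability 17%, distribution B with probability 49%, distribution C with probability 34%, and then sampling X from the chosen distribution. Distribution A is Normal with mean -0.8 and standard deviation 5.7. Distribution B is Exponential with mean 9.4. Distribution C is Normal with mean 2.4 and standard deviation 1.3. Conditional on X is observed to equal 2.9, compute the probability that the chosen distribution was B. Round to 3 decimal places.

Likelihoods f(2.9 | ·): A: 0.0566941; B: 0.0781426; C: 0.285.
Posterior ∝ prior × likelihood. Numerator for B: 0.49·0.0781426 = 0.0382899.
Normalizing constant: 0.17·0.0566941 + 0.49·0.0781426 + 0.34·0.285 = 0.144828.
P(B | observation) = 0.0382899 / 0.144828 = 0.264382.

0.264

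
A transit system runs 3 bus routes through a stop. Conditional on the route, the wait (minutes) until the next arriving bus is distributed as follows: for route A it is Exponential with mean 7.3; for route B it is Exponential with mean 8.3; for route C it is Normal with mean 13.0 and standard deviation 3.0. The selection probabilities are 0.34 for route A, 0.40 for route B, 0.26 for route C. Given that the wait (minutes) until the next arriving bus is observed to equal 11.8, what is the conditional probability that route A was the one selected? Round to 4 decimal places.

0.1752

Likelihoods f(11.8 | ·): A: 0.0272061; B: 0.0290731; C: 0.122757.
Posterior ∝ prior × likelihood. Numerator for A: 0.34·0.0272061 = 0.00925009.
Normalizing constant: 0.34·0.0272061 + 0.4·0.0290731 + 0.26·0.122757 = 0.0527961.
P(A | observation) = 0.00925009 / 0.0527961 = 0.175204.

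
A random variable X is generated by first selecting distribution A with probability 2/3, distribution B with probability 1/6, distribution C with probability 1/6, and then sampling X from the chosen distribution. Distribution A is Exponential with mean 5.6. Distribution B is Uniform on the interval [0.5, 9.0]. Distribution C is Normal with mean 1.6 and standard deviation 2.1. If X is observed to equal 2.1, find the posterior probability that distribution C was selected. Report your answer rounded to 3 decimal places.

0.233

Likelihoods f(2.1 | ·): A: 0.12273; B: 0.117647; C: 0.184663.
Posterior ∝ prior × likelihood. Numerator for C: 0.166667·0.184663 = 0.0307772.
Normalizing constant: 0.666667·0.12273 + 0.166667·0.117647 + 0.166667·0.184663 = 0.132205.
P(C | observation) = 0.0307772 / 0.132205 = 0.232799.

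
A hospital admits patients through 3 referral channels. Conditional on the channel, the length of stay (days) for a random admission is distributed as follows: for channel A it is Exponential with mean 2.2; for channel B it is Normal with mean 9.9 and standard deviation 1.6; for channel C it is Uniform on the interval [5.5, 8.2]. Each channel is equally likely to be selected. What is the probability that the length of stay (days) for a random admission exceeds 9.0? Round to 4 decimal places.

Conditional on each channel, P(X > 9.0): A: 0.016724; B: 0.713112; C: 0.
By total probability, P(X > 9.0) = 0.333333·0.016724 + 0.333333·0.713112 + 0.333333·0 = 0.243279.

0.2433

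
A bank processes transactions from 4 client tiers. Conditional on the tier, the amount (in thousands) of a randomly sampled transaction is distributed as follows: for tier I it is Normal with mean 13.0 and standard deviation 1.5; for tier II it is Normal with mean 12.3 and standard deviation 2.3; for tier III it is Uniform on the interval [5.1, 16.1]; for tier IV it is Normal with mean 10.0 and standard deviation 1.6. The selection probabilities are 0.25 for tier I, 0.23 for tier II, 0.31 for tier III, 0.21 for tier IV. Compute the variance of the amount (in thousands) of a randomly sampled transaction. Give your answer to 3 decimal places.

6.875

Per component, I: μ=13, E[X²]=171.25; II: μ=12.3, E[X²]=156.58; III: μ=10.6, E[X²]=122.443; IV: μ=10, E[X²]=102.56.
E[X] = 0.25·13 + 0.23·12.3 + 0.31·10.6 + 0.21·10 = 11.465.
E[X²] = 0.25·171.25 + 0.23·156.58 + 0.31·122.443 + 0.21·102.56 = 138.321.
Var(X) = E[X²] − (E[X])² = 138.321 − 131.446 = 6.87471.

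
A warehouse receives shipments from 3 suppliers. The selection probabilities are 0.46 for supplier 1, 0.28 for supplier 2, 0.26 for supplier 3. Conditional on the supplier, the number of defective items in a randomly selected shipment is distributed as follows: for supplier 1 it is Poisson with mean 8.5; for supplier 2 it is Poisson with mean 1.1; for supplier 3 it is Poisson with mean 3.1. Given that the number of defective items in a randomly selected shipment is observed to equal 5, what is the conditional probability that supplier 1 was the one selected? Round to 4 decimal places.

Likelihoods P(X=5 | ·): 1: 0.0752333; 2: 0.00446744; 3: 0.107477.
Posterior ∝ prior × likelihood. Numerator for 1: 0.46·0.0752333 = 0.0346073.
Normalizing constant: 0.46·0.0752333 + 0.28·0.00446744 + 0.26·0.107477 = 0.0638022.
P(1 | observation) = 0.0346073 / 0.0638022 = 0.542416.

0.5424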